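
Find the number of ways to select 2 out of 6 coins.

C(6,2) = 6!/(2! x (6-2)!).

Final answer: C(6,2) = 15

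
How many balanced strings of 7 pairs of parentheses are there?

The structures are counted by the Catalan number C_n. Here n = 7 (pairs).
Using C_0 = 1 and C_(k+1) = C_k x 2(2k+1)/(k+2), build up term by term: C_1=1, C_2=2, C_3=5, C_4=14, C_5=42, C_6=132, C_7=429.

Final answer: C_{7} = 429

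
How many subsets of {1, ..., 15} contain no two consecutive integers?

Condition on whether n belongs to the subset: if not, any valid subset of {1, ..., n-1} works (a(n-1)); if so, n-1 is excluded and the rest is a valid subset of {1, ..., n-2} (a(n-2)). Hence a(n) = a(n-1) + a(n-2), a(1)=2, a(2)=3.
Computing successive values: a(1)=2, a(2)=3, a(3)=5, a(4)=8, a(5)=13, a(6)=21, a(7)=34, a(8)=55, a(9)=89, a(10)=144, a(11)=233, a(12)=377, a(13)=610, a(14)=987, a(15)=1597.

Final answer: 1597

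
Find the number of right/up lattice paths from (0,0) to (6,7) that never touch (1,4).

Total paths to (6,7): C(13,7) = 1716.
Paths through (1,4): C(5,4) x C(8,3) = 280.
Avoiding (1,4): 1716 - 280.

Final answer: 1436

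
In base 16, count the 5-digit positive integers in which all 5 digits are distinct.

The leading digit has 15 choices (anything but zero); the next has 15 (anything but the first), then 14, and so on, one fewer each time.
Total: 15 x 15 x 14 x 13 x 12.

Final answer: 491400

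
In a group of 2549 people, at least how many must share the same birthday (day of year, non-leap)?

There are 365 possible values for birthday (day of year, non-leap). With 2549 people and 365 categories, by pigeonhole: ceiling(2549/365).

Final answer: 7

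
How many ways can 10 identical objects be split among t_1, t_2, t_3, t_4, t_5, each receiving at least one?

Substitute t'_i = t_i - 1 (so t'_i >= 0). Then sum t'_i = 10 - 5 = 5.
Stars and bars: C(5+5-1, 5-1) = C(9,4).

Final answer: C(9,4) = 126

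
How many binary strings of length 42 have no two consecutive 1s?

Let a(n) count valid strings. If the last bit is 0 the prefix is any valid string of length n-1; if it is 1 the string must end in 01 with a valid prefix of length n-2. So a(n) = a(n-1) + a(n-2), a(1)=2, a(2)=3.
Building up term by term: a(1)=2, a(2)=3, a(3)=5, a(4)=8, a(5)=13, a(6)=21, a(7)=34, a(8)=55, a(9)=89, a(10)=144, a(11)=233, a(12)=377, a(13)=610, a(14)=987, a(15)=1597, a(16)=2584, a(17)=4181, a(18)=6765, a(19)=10946, a(20)=17711, a(21)=28657, a(22)=46368, a(23)=75025, a(24)=121393, a(25)=196418, a(26)=317811, a(27)=514229, a(28)=832040, a(29)=1346269, a(30)=2178309, a(31)=3524578, a(32)=5702887, a(33)=9227465, a(34)=14930352, a(35)=24157817, a(36)=39088169, a(37)=63245986, a(38)=102334155, a(39)=165580141, a(40)=267914296, a(41)=433494437, a(42)=701408733.

Final answer: 701408733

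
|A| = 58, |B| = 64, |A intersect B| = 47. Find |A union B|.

|A union B| = |A| + |B| - |A intersect B| = 58 + 64 - 47.

Final answer: 75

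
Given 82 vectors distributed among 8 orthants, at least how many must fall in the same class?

By pigeonhole with 82 objects and 8 categories: ceiling(82/8).

Final answer: 11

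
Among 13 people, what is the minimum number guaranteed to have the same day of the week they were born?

There are 7 possible values for day of the week they were born. With 13 people and 7 categories, by pigeonhole: ceiling(13/7).

Final answer: 2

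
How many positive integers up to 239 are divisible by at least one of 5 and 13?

Multiples of 5: 47. Multiples of 13: 18. Of both (lcm=65): 3.
By inclusion-exclusion: 47 + 18 - 3.

Final answer: 62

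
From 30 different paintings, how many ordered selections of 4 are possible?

P(30,4) = 30!/(30-4)! = 30!/26!.

Final answer: P(30,4) = 657720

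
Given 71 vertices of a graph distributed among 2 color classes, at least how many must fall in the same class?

By pigeonhole with 71 objects and 2 categories: ceiling(71/2).

Final answer: 36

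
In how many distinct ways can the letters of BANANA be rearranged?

Letters (A:3, B:1, N:2). Total letters: 6.
Permutations = 6!/(3! x 2!).

Final answer: 60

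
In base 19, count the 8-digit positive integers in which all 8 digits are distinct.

First digit: 18 (nonzero). Second: 18 (not first). Third: 17, etc.
Total: 18 x 18 x 17 x 16 x 15 x 14 x 13 x 12.

Final answer: 2887073280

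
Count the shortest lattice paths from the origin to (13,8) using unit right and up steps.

Each path has 13 right steps and 8 up steps in some order (21 steps total).
Choose which 8 of the 21 steps are up: C(21,8).

Final answer: C(21,8) = 203490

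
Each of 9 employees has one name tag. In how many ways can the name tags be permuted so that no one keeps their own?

Use the recurrence D(n) = (n-1)(D(n-1) + D(n-2)) with D(0)=1, D(1)=0.
D(2) = 1 x (0 + 1) = 1
D(3) = 2 x (1 + 0) = 2
D(4) = 3 x (2 + 1) = 9
D(5) = 4 x (9 + 2) = 44
D(6) = 5 x (44 + 9) = 265
D(7) = 6 x (265 + 44) = 1854
D(8) = 7 x (1854 + 265) = 14833
D(9) = 8 x (D(8) + D(7)) = 8 x (14833 + 1854)

Final answer: D(9) = 133496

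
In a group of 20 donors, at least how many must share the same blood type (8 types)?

There are 8 possible values for blood type (8 types). With 20 donors and 8 categories, by pigeonhole: ceiling(20/8).

Final answer: 3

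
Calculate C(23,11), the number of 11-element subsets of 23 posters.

C(23,11) = 23!/(11! x 12!).

Final answer: \binom{23}{11} = 1352078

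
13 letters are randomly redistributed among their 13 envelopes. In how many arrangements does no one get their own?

Use the recurrence D(n) = (n-1)(D(n-1) + D(n-2)) with D(0)=1, D(1)=0.
D(2) = 1 x (0 + 1) = 1
D(3) = 2 x (1 + 0) = 2
D(4) = 3 x (2 + 1) = 9
D(5) = 4 x (9 + 2) = 44
D(6) = 5 x (44 + 9) = 265
D(7) = 6 x (265 + 44) = 1854
D(8) = 7 x (1854 + 265) = 14833
D(9) = 8 x (14833 + 1854) = 133496
D(10) = 9 x (133496 + 14833) = 1334961
D(11) = 10 x (1334961 + 133496) = 14684570
D(12) = 11 x (14684570 + 1334961) = 176214841
D(13) = 12 x (D(12) + D(11)) = 12 x (176214841 + 14684570)

Final answer: D(13) = 2290792932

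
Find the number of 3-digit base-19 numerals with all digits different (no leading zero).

The leading digit has 18 choices (anything but zero); the next has 18 (anything but the first), then 17, and so on, one fewer each time.
Total: 18 x 18 x 17.

Final answer: 5508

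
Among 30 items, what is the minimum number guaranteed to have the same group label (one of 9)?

There are 9 possible values for group label (one of 9). With 30 items and 9 categories, by pigeonhole: ceiling(30/9).

Final answer: 4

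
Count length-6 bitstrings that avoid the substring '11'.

Let a(n) count valid strings. If the last bit is 0 the prefix is any valid string of length n-1; if it is 1 the string must end in 01 with a valid prefix of length n-2. So a(n) = a(n-1) + a(n-2), a(1)=2, a(2)=3.
Building up term by term: a(1)=2, a(2)=3, a(3)=5, a(4)=8, a(5)=13, a(6)=21.

Final answer: 21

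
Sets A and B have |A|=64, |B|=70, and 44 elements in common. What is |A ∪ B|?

|A union B| = |A| + |B| - |A intersect B| = 64 + 70 - 44.

Final answer: 90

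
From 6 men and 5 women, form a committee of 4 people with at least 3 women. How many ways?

Sum over valid woman counts:
C(5,3)C(6,1) = 60
C(5,4)C(6,0) = 5
Total: 60 + 5.

Final answer: 65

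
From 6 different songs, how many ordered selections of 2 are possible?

P(6,2) = 6!/(6-2)! = 6!/4!.

Final answer: P(6,2) = 30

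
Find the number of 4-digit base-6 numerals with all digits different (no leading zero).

First digit: 5 (nonzero). Second: 5 (not first). Third: 4, etc.
Total: 5 x 5 x 4 x 3.

Final answer: 300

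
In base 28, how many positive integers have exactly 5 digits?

These are the integers in [28^4, 28^5), so the count is 28^5 - 28^4 = 27 x 28^4.

Final answer: 16595712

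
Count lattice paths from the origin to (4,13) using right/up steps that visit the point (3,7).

Paths (0,0)->(3,7): C(10,7) = 120.
Paths (3,7)->(4,13): C(7,6) = 7.
By multiplication principle: 120 x 7.

Final answer: 840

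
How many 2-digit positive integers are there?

First digit: 9 choices (1-9). Each of the remaining 1 digit: 10 choices.
Total: 9 x 10^1.

Final answer: 90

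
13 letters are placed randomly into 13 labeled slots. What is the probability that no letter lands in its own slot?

D(n) = (n-1)(D(n-1) + D(n-2)), D(0)=1, D(1)=0.
Building up: D(2)=1, D(3)=2, D(4)=9, D(5)=44, D(6)=265, D(7)=1854, D(8)=14833, D(9)=133496, D(10)=1334961, D(11)=14684570, D(12)=176214841, D(13)=2290792932.
Total arrangements: 13! = 6227020800.
Probability = D(13)/13! = 63633137/172972800.

Final answer: D(13)/13! = 2290792932/6227020800 = 0.367879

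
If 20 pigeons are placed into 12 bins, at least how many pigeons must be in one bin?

By the pigeonhole principle: ceiling(20/12).

Final answer: 2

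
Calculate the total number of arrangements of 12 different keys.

The number of ways to arrange 12 distinct objects is 12!.

Final answer: 12! = 479001600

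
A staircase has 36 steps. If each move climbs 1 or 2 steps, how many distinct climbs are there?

Let f(n) be the number of climbs. Removing the last move (1 or 2 steps) gives f(n) = f(n-1) + f(n-2); base cases f(1)=1, f(2)=2.
Computing successive values: f(1)=1, f(2)=2, f(3)=3, f(4)=5, f(5)=8, f(6)=13, f(7)=21, f(8)=34, f(9)=55, f(10)=89, f(11)=144, f(12)=233, f(13)=377, f(14)=610, f(15)=987, f(16)=1597, f(17)=2584, f(18)=4181, f(19)=6765, f(20)=10946, f(21)=17711, f(22)=28657, f(23)=46368, f(24)=75025, f(25)=121393, f(26)=196418, f(27)=317811, f(28)=514229, f(29)=832040, f(30)=1346269, f(31)=2178309, f(32)=3524578, f(33)=5702887, f(34)=9227465, f(35)=14930352, f(36)=24157817.

Final answer: 24157817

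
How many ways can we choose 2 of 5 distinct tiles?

C(5,2) = 5!/(2! x (5-2)!).

Final answer: C(5,2) = 10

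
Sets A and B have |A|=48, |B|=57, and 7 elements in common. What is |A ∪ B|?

|A union B| = |A| + |B| - |A intersect B| = 48 + 57 - 7.

Final answer: 98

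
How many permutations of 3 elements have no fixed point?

D(n) = (n-1)(D(n-1) + D(n-2)), D(0)=1, D(1)=0.
D(2) = 1 x (0 + 1) = 1
D(3) = 2 x (D(2) + D(1)) = 2 x (1 + 0)

Final answer: D(3) = 2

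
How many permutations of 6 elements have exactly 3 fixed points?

Choose which 3 elements are fixed: C(6,3) = 20.
Derange the remaining 3 using D(j) = (j-1)(D(j-1) + D(j-2)), D(0)=1, D(1)=0: D(2)=1, D(3)=2.
Total: 20 x 2.

Final answer: C(6,3) D(3) = 40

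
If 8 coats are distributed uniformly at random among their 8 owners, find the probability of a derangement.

D(n) = (n-1)(D(n-1) + D(n-2)), D(0)=1, D(1)=0.
Building up: D(2)=1, D(3)=2, D(4)=9, D(5)=44, D(6)=265, D(7)=1854, D(8)=14833.
Total arrangements: 8! = 40320.
Probability = D(8)/8! = 2119/5760.

Final answer: D(8)/8! = 14833/40320 = 0.367882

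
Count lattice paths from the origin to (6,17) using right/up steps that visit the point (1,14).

Paths (0,0)->(1,14): C(15,14) = 15.
Paths (1,14)->(6,17): C(8,3) = 56.
By multiplication principle: 15 x 56.

Final answer: 840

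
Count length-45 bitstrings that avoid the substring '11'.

A valid string ends in 0 (append to any length-(n-1) valid string) or in 01 (append to any length-(n-2) valid string), so a(n) = a(n-1) + a(n-2) with a(1)=2, a(2)=3.
Computing successive values: a(1)=2, a(2)=3, a(3)=5, a(4)=8, a(5)=13, a(6)=21, a(7)=34, a(8)=55, a(9)=89, a(10)=144, a(11)=233, a(12)=377, a(13)=610, a(14)=987, a(15)=1597, a(16)=2584, a(17)=4181, a(18)=6765, a(19)=10946, a(20)=17711, a(21)=28657, a(22)=46368, a(23)=75025, a(24)=121393, a(25)=196418, a(26)=317811, a(27)=514229, a(28)=832040, a(29)=1346269, a(30)=2178309, a(31)=3524578, a(32)=5702887, a(33)=9227465, a(34)=14930352, a(35)=24157817, a(36)=39088169, a(37)=63245986, a(38)=102334155, a(39)=165580141, a(40)=267914296, a(41)=433494437, a(42)=701408733, a(43)=1134903170, a(44)=1836311903, a(45)=2971215073.

Final answer: 2971215073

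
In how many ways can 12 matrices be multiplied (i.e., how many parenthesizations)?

This is counted by the nth Catalan number C_n. Here n = 12 - 1 = 11.
Using C_0 = 1 and C_(k+1) = C_k x 2(2k+1)/(k+2), build up term by term: C_1=1, C_2=2, C_3=5, C_4=14, C_5=42, C_6=132, C_7=429, C_8=1430, C_9=4862, C_10=16796, C_11=58786.

Final answer: C_{11} = 58786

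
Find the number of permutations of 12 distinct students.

The number of ways to arrange 12 distinct objects is 12!.

Final answer: 12! = 479001600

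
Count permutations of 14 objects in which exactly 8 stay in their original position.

Choose which 8 elements are fixed: C(14,8) = 3003.
Derange the remaining 6 using D(j) = (j-1)(D(j-1) + D(j-2)), D(0)=1, D(1)=0: D(2)=1, D(3)=2, D(4)=9, D(5)=44, D(6)=265.
Total: 3003 x 265.

Final answer: C(14,8) D(6) = 795795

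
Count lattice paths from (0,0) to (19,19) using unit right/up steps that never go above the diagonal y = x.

Total monotonic paths to (19,19): C(38,19) = 35345263800.
By the reflection principle, paths that go above the diagonal number C(38,20) = 33578000610.
Valid Dyck paths: 35345263800 - 33578000610.
(These counts are the Catalan numbers.)

Final answer: C_{19} = 1767263190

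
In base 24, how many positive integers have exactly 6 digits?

Leading digit: 23 options (nonzero). Other 5 digit(s): 24 options each.
Total: 23 x 24^5.

Final answer: 183140352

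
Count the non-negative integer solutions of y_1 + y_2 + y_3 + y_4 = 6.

Stars and bars with 6 stars and 3 bars:
C(6+4-1, 4-1) = C(9,3).

Final answer: C(9,3) = 84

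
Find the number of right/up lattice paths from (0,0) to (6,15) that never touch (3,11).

Total paths to (6,15): C(21,15) = 54264.
Paths through (3,11): C(14,11) x C(7,4) = 12740.
Avoiding (3,11): 54264 - 12740.

Final answer: 41524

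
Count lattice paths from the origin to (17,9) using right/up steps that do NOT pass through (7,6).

Total paths to (17,9): C(26,9) = 3124550.
Paths through (7,6): C(13,6) x C(13,3) = 490776.
Avoiding (7,6): 3124550 - 490776.

Final answer: 2633774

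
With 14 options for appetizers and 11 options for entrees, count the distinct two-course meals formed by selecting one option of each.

By the multiplication principle: 14 x 11.

Final answer: 154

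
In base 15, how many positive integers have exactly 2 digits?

In base 15, the leading digit has 14 choices (1..14); each of the remaining 1 digits has 15 choices.
Total: 14 x 15^1.

Final answer: 210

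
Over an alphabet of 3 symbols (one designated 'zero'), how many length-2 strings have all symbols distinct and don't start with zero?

The leading digit has 2 choices (anything but zero); the next has 2 (anything but the first), then 1, and so on, one fewer each time.
Total: 2 x 2.

Final answer: 4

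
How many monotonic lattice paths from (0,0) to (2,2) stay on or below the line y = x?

Total monotonic paths to (2,2): C(4,2) = 6.
By the reflection principle, paths that go above the diagonal number C(4,3) = 4.
Valid Dyck paths: 6 - 4.
(Check: C(4,2) - C(4,3) = C(4,2)/3, the Catalan number C_{2}.)

Final answer: C_{2} = 2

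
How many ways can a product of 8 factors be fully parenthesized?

The structures are counted by the Catalan number C_n. Here n = 8 - 1 = 7.
C_n = C(2n,n) - C(2n,n+1), so C_{7} = C(14,7) - C(14,8) = 3432 - 3003.

Final answer: C_{7} = 429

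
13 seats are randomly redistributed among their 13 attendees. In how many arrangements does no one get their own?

Derangements satisfy D(n) = (n-1)(D(n-1) + D(n-2)), starting from D(0)=1, D(1)=0.
D(2) = 1 x (0 + 1) = 1
D(3) = 2 x (1 + 0) = 2
D(4) = 3 x (2 + 1) = 9
D(5) = 4 x (9 + 2) = 44
D(6) = 5 x (44 + 9) = 265
D(7) = 6 x (265 + 44) = 1854
D(8) = 7 x (1854 + 265) = 14833
D(9) = 8 x (14833 + 1854) = 133496
D(10) = 9 x (133496 + 14833) = 1334961
D(11) = 10 x (1334961 + 133496) = 14684570
D(12) = 11 x (14684570 + 1334961) = 176214841
D(13) = 12 x (D(12) + D(11)) = 12 x (176214841 + 14684570)

Final answer: D(13) = 2290792932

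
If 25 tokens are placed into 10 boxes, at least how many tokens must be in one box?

By the pigeonhole principle: ceiling(25/10).

Final answer: 3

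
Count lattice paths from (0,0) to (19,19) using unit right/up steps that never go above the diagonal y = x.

Total monotonic paths to (19,19): C(38,19) = 35345263800.
Reflecting each bad path at its first crossing gives a bijection with paths to (18,20): C(38,20) = 33578000610.
Valid Dyck paths: 35345263800 - 33578000610.
(Check: C(38,19) - C(38,20) = C(38,19)/20, the Catalan number C_{19}.)

Final answer: C_{19} = 1767263190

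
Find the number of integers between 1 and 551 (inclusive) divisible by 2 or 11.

Multiples of 2: 275. Multiples of 11: 50. Of both (lcm=22): 25.
By inclusion-exclusion: 275 + 50 - 25.

Final answer: 300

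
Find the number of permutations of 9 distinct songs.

The number of ways to arrange 9 distinct objects is 9!.

Final answer: 9! = 362880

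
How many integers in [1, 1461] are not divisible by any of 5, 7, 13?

|div by 5|=292, |div by 7|=208, |div by 13|=112.
|div by 5&7|=41, |div by 5&13|=22, |div by 7&13|=16, |div by all|=3.
By inclusion-exclusion, divisible by at least one: 292+208+112-41-22-16+3 = 536.
Not divisible by any: 1461 - 536.

Final answer: 925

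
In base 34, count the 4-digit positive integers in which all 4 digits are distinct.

The leading digit has 33 choices (anything but zero); the next has 33 (anything but the first), then 32, and so on, one fewer each time.
Total: 33 x 33 x 32 x 31.

Final answer: 1080288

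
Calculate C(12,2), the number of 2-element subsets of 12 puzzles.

C(12,2) = 12!/(2! x (12-2)!).

Final answer: C(12,2) = 66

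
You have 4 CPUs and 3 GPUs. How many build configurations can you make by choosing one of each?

By the multiplication principle: 4 x 3.

Final answer: 12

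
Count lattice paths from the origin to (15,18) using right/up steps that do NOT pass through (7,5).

Total paths to (15,18): C(33,18) = 1037158320.
Paths through (7,5): C(12,5) x C(21,13) = 161164080.
Avoiding (7,5): 1037158320 - 161164080.

Final answer: 875994240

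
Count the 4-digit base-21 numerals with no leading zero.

In base 21, the leading digit has 20 choices (1..20); each of the remaining 3 digits has 21 choices.
Total: 20 x 21^3.

Final answer: 185220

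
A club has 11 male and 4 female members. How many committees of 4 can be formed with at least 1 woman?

Sum over valid woman counts:
C(4,1)C(11,3) = 660
C(4,2)C(11,2) = 330
C(4,3)C(11,1) = 44
C(4,4)C(11,0) = 1
Total: 660 + 330 + 44 + 1.

Final answer: 1035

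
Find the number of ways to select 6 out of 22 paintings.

C(22,6) = 22!/(6! x 16!).

Final answer: \binom{22}{6} = 74613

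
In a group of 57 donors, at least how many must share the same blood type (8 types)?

There are 8 possible values for blood type (8 types). With 57 donors and 8 categories, by pigeonhole: ceiling(57/8).

Final answer: 8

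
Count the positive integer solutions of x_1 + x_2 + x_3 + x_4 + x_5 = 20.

Substitute x'_i = x_i - 1 (so x'_i >= 0). Then sum x'_i = 20 - 5 = 15.
Stars and bars: C(15+5-1, 5-1) = C(19,4).

Final answer: C(19,4) = 3876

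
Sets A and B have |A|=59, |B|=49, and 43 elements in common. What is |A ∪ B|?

|A union B| = |A| + |B| - |A intersect B| = 59 + 49 - 43.

Final answer: 65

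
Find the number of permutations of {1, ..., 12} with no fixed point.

Use the recurrence D(n) = (n-1)(D(n-1) + D(n-2)) with D(0)=1, D(1)=0.
Building up: D(2)=1, D(3)=2, D(4)=9, D(5)=44, D(6)=265, D(7)=1854, D(8)=14833, D(9)=133496, D(10)=1334961, D(11)=14684570.
D(12) = 11 x (D(11) + D(10)) = 11 x (14684570 + 1334961).

Final answer: D(12) = 176214841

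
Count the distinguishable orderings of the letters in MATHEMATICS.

Letters (A:2, C:1, E:1, H:1, I:1, M:2, S:1, T:2). Total letters: 11.
Permutations = 11!/(2! x 2! x 2!).

Final answer: 4989600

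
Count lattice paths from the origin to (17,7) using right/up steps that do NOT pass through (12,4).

Total paths to (17,7): C(24,7) = 346104.
Paths through (12,4): C(16,4) x C(8,3) = 101920.
Avoiding (12,4): 346104 - 101920.

Final answer: 244184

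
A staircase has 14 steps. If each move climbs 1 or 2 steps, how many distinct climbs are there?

Let f(n) count the ways. The last step is size 1 or 2, so f(n) = f(n-1) + f(n-2) with f(1)=1, f(2)=2.
Building up term by term: f(1)=1, f(2)=2, f(3)=3, f(4)=5, f(5)=8, f(6)=13, f(7)=21, f(8)=34, f(9)=55, f(10)=89, f(11)=144, f(12)=233, f(13)=377, f(14)=610.

Final answer: 610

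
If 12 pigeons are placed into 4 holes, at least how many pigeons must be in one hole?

By the pigeonhole principle: ceiling(12/4).

Final answer: 3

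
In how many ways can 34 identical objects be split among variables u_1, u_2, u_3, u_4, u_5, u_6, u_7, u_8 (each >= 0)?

Stars and bars with 34 stars and 7 bars:
C(34+8-1, 8-1) = C(41,7).

Final answer: C(41,7) = 22481940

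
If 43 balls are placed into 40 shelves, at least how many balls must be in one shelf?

By the pigeonhole principle: ceiling(43/40).

Final answer: 2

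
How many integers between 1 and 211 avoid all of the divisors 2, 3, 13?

|div by 2|=105, |div by 3|=70, |div by 13|=16.
|div by 2&3|=35, |div by 2&13|=8, |div by 3&13|=5, |div by all|=2.
By inclusion-exclusion, divisible by at least one: 105+70+16-35-8-5+2 = 145.
Not divisible by any: 211 - 145.

Final answer: 66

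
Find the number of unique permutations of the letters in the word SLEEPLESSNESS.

Letters (E:4, L:2, N:1, P:1, S:5). Total letters: 13.
Permutations = 13!/(5! x 4! x 2!).

Final answer: 1081080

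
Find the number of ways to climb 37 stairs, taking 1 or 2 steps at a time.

Condition on the final move: it is a 1-step (f(n-1) ways to get there) or a 2-step (f(n-2) ways), so f(n) = f(n-1) + f(n-2), with f(1)=1, f(2)=2.
Computing successive values: f(1)=1, f(2)=2, f(3)=3, f(4)=5, f(5)=8, f(6)=13, f(7)=21, f(8)=34, f(9)=55, f(10)=89, f(11)=144, f(12)=233, f(13)=377, f(14)=610, f(15)=987, f(16)=1597, f(17)=2584, f(18)=4181, f(19)=6765, f(20)=10946, f(21)=17711, f(22)=28657, f(23)=46368, f(24)=75025, f(25)=121393, f(26)=196418, f(27)=317811, f(28)=514229, f(29)=832040, f(30)=1346269, f(31)=2178309, f(32)=3524578, f(33)=5702887, f(34)=9227465, f(35)=14930352, f(36)=24157817, f(37)=39088169.

Final answer: 39088169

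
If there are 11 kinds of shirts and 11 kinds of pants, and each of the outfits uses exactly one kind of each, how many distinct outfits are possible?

By the multiplication principle: 11 x 11.

Final answer: 121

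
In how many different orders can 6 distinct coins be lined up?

The number of ways to arrange 6 distinct objects is 6!.

Final answer: 6! = 720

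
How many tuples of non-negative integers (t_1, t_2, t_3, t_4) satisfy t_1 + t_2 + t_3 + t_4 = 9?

Stars and bars with 9 stars and 3 bars:
C(9+4-1, 4-1) = C(12,3).

Final answer: C(12,3) = 220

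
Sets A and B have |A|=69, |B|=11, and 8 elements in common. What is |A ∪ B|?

|A union B| = |A| + |B| - |A intersect B| = 69 + 11 - 8.

Final answer: 72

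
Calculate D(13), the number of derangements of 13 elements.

Derangements satisfy D(n) = (n-1)(D(n-1) + D(n-2)), starting from D(0)=1, D(1)=0.
D(2) = 1 x (0 + 1) = 1
D(3) = 2 x (1 + 0) = 2
D(4) = 3 x (2 + 1) = 9
D(5) = 4 x (9 + 2) = 44
D(6) = 5 x (44 + 9) = 265
D(7) = 6 x (265 + 44) = 1854
D(8) = 7 x (1854 + 265) = 14833
D(9) = 8 x (14833 + 1854) = 133496
D(10) = 9 x (133496 + 14833) = 1334961
D(11) = 10 x (1334961 + 133496) = 14684570
D(12) = 11 x (14684570 + 1334961) = 176214841
D(13) = 12 x (D(12) + D(11)) = 12 x (176214841 + 14684570)

Final answer: D(13) = 2290792932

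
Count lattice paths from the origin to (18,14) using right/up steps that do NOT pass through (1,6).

Total paths to (18,14): C(32,14) = 471435600.
Paths through (1,6): C(7,6) x C(25,8) = 7571025.
Avoiding (1,6): 471435600 - 7571025.

Final answer: 463864575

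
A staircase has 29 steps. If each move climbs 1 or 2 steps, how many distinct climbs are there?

Let f(n) count the ways. The last step is size 1 or 2, so f(n) = f(n-1) + f(n-2) with f(1)=1, f(2)=2.
Building up term by term: f(1)=1, f(2)=2, f(3)=3, f(4)=5, f(5)=8, f(6)=13, f(7)=21, f(8)=34, f(9)=55, f(10)=89, f(11)=144, f(12)=233, f(13)=377, f(14)=610, f(15)=987, f(16)=1597, f(17)=2584, f(18)=4181, f(19)=6765, f(20)=10946, f(21)=17711, f(22)=28657, f(23)=46368, f(24)=75025, f(25)=121393, f(26)=196418, f(27)=317811, f(28)=514229, f(29)=832040.

Final answer: 832040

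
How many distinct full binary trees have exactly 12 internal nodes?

The structures are counted by the Catalan number C_n. Here n = 12.
C_n = C(2n,n)/(n+1), so C_{12} = C(24,12)/13 = 2704156/13.

Final answer: C_{12} = 208012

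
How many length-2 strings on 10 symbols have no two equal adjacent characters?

First character: 10 choices. Each subsequent: 9 choices (must differ from the previous one).
Total: 10 x 9^1.

Final answer: 10 x 9^{1} = 90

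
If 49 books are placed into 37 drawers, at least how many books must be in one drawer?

By the pigeonhole principle: ceiling(49/37).

Final answer: 2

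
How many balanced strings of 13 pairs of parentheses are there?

The structures are counted by the Catalan number C_n. Here n = 13 (pairs).
Using C_0 = 1 and C_(k+1) = C_k x 2(2k+1)/(k+2), build up term by term: C_1=1, C_2=2, C_3=5, C_4=14, C_5=42, C_6=132, C_7=429, C_8=1430, C_9=4862, C_10=16796, C_11=58786, C_12=208012, C_13=742900.

Final answer: C_{13} = 742900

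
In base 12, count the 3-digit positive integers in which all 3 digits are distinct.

The leading digit has 11 choices (anything but zero); the next has 11 (anything but the first), then 10, and so on, one fewer each time.
Total: 11 x 11 x 10.

Final answer: 1210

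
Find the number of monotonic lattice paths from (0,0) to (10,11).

Each path has 10 right steps and 11 up steps in some order (21 steps total).
Choose which 11 of the 21 steps are up: C(21,11).

Final answer: C(21,11) = 352716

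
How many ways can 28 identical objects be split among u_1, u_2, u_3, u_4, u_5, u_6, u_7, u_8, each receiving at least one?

Substitute u'_i = u_i - 1 (so u'_i >= 0). Then sum u'_i = 28 - 8 = 20.
Stars and bars: C(20+8-1, 8-1) = C(27,7).

Final answer: C(27,7) = 888030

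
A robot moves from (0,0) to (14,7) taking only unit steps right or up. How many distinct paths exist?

Each path has 14 right steps and 7 up steps in some order (21 steps total).
Choose which 7 of the 21 steps are up: C(21,7).

Final answer: C(21,7) = 116280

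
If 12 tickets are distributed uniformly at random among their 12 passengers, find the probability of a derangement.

D(n) = (n-1)(D(n-1) + D(n-2)), D(0)=1, D(1)=0.
Building up: D(2)=1, D(3)=2, D(4)=9, D(5)=44, D(6)=265, D(7)=1854, D(8)=14833, D(9)=133496, D(10)=1334961, D(11)=14684570, D(12)=176214841.
Total arrangements: 12! = 479001600.
Probability = D(12)/12! = 16019531/43545600.

Final answer: D(12)/12! = 176214841/479001600 = 0.367879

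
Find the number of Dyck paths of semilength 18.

Total monotonic paths to (18,18): C(36,18) = 9075135300.
By the reflection principle, paths that go above the diagonal number C(36,19) = 8597496600.
Valid Dyck paths: 9075135300 - 8597496600.
(These counts are the Catalan numbers.)

Final answer: C_{18} = 477638700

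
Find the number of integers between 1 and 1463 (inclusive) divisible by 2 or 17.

Multiples of 2: 731. Multiples of 17: 86. Of both (lcm=34): 43.
By inclusion-exclusion: 731 + 86 - 43.

Final answer: 774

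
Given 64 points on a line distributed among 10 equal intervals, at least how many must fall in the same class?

By pigeonhole with 64 objects and 10 categories: ceiling(64/10).

Final answer: 7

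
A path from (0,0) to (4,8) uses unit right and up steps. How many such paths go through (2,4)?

Paths (0,0)->(2,4): C(6,4) = 15.
Paths (2,4)->(4,8): C(6,4) = 15.
By multiplication principle: 15 x 15.

Final answer: 225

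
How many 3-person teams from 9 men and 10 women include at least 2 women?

Sum over valid woman counts:
C(10,2)C(9,1) = 405
C(10,3)C(9,0) = 120
Total: 405 + 120.

Final answer: 525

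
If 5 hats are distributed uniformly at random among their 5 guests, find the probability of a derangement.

D(n) = (n-1)(D(n-1) + D(n-2)), D(0)=1, D(1)=0.
Building up: D(2)=1, D(3)=2, D(4)=9, D(5)=44.
Total arrangements: 5! = 120.
Probability = D(5)/5! = 11/30.

Final answer: D(5)/5! = 44/120 = 0.366667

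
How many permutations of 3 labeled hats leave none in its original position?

Derangements satisfy D(n) = (n-1)(D(n-1) + D(n-2)), starting from D(0)=1, D(1)=0.
D(2) = 1 x (0 + 1) = 1
D(3) = 2 x (D(2) + D(1)) = 2 x (1 + 0)

Final answer: D(3) = 2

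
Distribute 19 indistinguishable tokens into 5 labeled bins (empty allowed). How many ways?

Stars and bars: C(n+k-1, k-1) = C(23,4).

Final answer: C(23,4) = 8855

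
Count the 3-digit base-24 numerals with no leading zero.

These are the integers in [24^2, 24^3), so the count is 24^3 - 24^2 = 23 x 24^2.

Final answer: 13248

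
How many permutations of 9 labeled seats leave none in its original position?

Use the recurrence D(n) = (n-1)(D(n-1) + D(n-2)) with D(0)=1, D(1)=0.
D(2) = 1 x (0 + 1) = 1
D(3) = 2 x (1 + 0) = 2
D(4) = 3 x (2 + 1) = 9
D(5) = 4 x (9 + 2) = 44
D(6) = 5 x (44 + 9) = 265
D(7) = 6 x (265 + 44) = 1854
D(8) = 7 x (1854 + 265) = 14833
D(9) = 8 x (D(8) + D(7)) = 8 x (14833 + 1854)

Final answer: D(9) = 133496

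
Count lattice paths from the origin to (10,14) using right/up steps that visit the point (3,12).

Paths (0,0)->(3,12): C(15,12) = 455.
Paths (3,12)->(10,14): C(9,2) = 36.
By multiplication principle: 455 x 36.

Final answer: 16380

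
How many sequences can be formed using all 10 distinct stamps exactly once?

The number of ways to arrange 10 distinct objects is 10!.

Final answer: 10! = 3628800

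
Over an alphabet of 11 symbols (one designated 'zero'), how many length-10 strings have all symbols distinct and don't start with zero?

The leading digit has 10 choices (anything but zero); the next has 10 (anything but the first), then 9, and so on, one fewer each time.
Total: 10 x 10 x 9 x 8 x 7 x 6 x 5 x 4 x 3 x 2.

Final answer: 36288000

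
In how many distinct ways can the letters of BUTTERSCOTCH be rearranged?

Letters (B:1, C:2, E:1, H:1, O:1, R:1, S:1, T:3, U:1). Total letters: 12.
Permutations = 12!/(3! x 2!).

Final answer: 39916800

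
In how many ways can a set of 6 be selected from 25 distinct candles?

C(25,6) = 25!/(6! x (25-6)!).

Final answer: C(25,6) = 177100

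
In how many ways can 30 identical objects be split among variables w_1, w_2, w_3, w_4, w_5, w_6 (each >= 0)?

Stars and bars with 30 stars and 5 bars:
C(30+6-1, 6-1) = C(35,5).

Final answer: C(35,5) = 324632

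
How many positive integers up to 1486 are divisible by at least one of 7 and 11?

Multiples of 7: 212. Multiples of 11: 135. Of both (lcm=77): 19.
By inclusion-exclusion: 212 + 135 - 19.

Final answer: 328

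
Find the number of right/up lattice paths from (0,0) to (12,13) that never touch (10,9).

Total paths to (12,13): C(25,13) = 5200300.
Paths through (10,9): C(19,9) x C(6,4) = 1385670.
Avoiding (10,9): 5200300 - 1385670.

Final answer: 3814630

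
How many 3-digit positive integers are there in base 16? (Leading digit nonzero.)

Leading digit: 15 options (nonzero). Other 2 digit(s): 16 options each.
Total: 15 x 16^2.

Final answer: 3840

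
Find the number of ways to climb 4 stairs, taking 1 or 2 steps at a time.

Condition on the final move: it is a 1-step (f(n-1) ways to get there) or a 2-step (f(n-2) ways), so f(n) = f(n-1) + f(n-2), with f(1)=1, f(2)=2.
Iterating the recurrence: f(1)=1, f(2)=2, f(3)=3, f(4)=5.

Final answer: 5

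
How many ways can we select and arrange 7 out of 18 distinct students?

P(18,7) = 18!/(18-7)! = 18!/11!.

Final answer: P(18,7) = 160392960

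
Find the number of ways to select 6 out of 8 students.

C(8,6) = 8!/(6! x 2!).

Final answer: \binom{8}{6} = 28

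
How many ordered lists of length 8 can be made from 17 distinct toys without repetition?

P(17,8) = 17!/(17-8)! = 17!/9!.

Final answer: P(17,8) = 980179200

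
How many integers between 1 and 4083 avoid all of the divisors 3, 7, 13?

|div by 3|=1361, |div by 7|=583, |div by 13|=314.
|div by 3&7|=194, |div by 3&13|=104, |div by 7&13|=44, |div by all|=14.
By inclusion-exclusion, divisible by at least one: 1361+583+314-194-104-44+14 = 1930.
Not divisible by any: 4083 - 1930.

Final answer: 2153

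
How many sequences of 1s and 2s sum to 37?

Let f(n) be the number of climbs. Removing the last move (1 or 2 steps) gives f(n) = f(n-1) + f(n-2); base cases f(1)=1, f(2)=2.
Iterating the recurrence: f(1)=1, f(2)=2, f(3)=3, f(4)=5, f(5)=8, f(6)=13, f(7)=21, f(8)=34, f(9)=55, f(10)=89, f(11)=144, f(12)=233, f(13)=377, f(14)=610, f(15)=987, f(16)=1597, f(17)=2584, f(18)=4181, f(19)=6765, f(20)=10946, f(21)=17711, f(22)=28657, f(23)=46368, f(24)=75025, f(25)=121393, f(26)=196418, f(27)=317811, f(28)=514229, f(29)=832040, f(30)=1346269, f(31)=2178309, f(32)=3524578, f(33)=5702887, f(34)=9227465, f(35)=14930352, f(36)=24157817, f(37)=39088169.

Final answer: 39088169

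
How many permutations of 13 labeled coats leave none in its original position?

D(n) = (n-1)(D(n-1) + D(n-2)), D(0)=1, D(1)=0.
D(2) = 1 x (0 + 1) = 1
D(3) = 2 x (1 + 0) = 2
D(4) = 3 x (2 + 1) = 9
D(5) = 4 x (9 + 2) = 44
D(6) = 5 x (44 + 9) = 265
D(7) = 6 x (265 + 44) = 1854
D(8) = 7 x (1854 + 265) = 14833
D(9) = 8 x (14833 + 1854) = 133496
D(10) = 9 x (133496 + 14833) = 1334961
D(11) = 10 x (1334961 + 133496) = 14684570
D(12) = 11 x (14684570 + 1334961) = 176214841
D(13) = 12 x (D(12) + D(11)) = 12 x (176214841 + 14684570)

Final answer: D(13) = 2290792932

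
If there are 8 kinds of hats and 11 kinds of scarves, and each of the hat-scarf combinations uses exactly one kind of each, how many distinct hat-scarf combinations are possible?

By the multiplication principle: 8 x 11.

Final answer: 88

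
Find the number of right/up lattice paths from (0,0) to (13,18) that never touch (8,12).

Total paths to (13,18): C(31,18) = 206253075.
Paths through (8,12): C(20,12) x C(11,6) = 58198140.
Avoiding (8,12): 206253075 - 58198140.

Final answer: 148054935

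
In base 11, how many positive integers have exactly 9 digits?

Leading digit: 10 options (nonzero). Other 8 digit(s): 11 options each.
Total: 10 x 11^8.

Final answer: 2143588810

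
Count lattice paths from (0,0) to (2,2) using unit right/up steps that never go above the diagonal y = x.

Total monotonic paths to (2,2): C(4,2) = 6.
Reflecting each bad path at its first crossing gives a bijection with paths to (1,3): C(4,3) = 4.
Valid Dyck paths: 6 - 4.
(Equivalently, C_{2} = C(4,2)/3 = 6/3.)

Final answer: C_{2} = 2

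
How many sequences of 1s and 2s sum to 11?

Condition on the final move: it is a 1-step (f(n-1) ways to get there) or a 2-step (f(n-2) ways), so f(n) = f(n-1) + f(n-2), with f(1)=1, f(2)=2.
Computing successive values: f(1)=1, f(2)=2, f(3)=3, f(4)=5, f(5)=8, f(6)=13, f(7)=21, f(8)=34, f(9)=55, f(10)=89, f(11)=144.

Final answer: 144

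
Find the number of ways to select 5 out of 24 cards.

C(24,5) = 24!/(5! x (24-5)!).

Final answer: C(24,5) = 42504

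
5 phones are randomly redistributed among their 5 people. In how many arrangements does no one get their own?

Use the recurrence D(n) = (n-1)(D(n-1) + D(n-2)) with D(0)=1, D(1)=0.
D(2) = 1 x (0 + 1) = 1
D(3) = 2 x (1 + 0) = 2
D(4) = 3 x (2 + 1) = 9
D(5) = 4 x (D(4) + D(3)) = 4 x (9 + 2)

Final answer: D(5) = 44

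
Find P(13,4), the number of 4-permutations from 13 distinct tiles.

P(13,4) = 13!/(13-4)! = 13!/9!.

Final answer: P(13,4) = 17160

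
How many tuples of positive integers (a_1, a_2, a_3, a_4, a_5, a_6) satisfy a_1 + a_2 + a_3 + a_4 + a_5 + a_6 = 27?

Substitute a'_i = a_i - 1 (so a'_i >= 0). Then sum a'_i = 27 - 6 = 21.
Stars and bars: C(21+6-1, 6-1) = C(26,5).

Final answer: C(26,5) = 65780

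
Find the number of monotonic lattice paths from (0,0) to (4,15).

Each path has 4 right steps and 15 up steps in some order (19 steps total).
Choose which 15 of the 19 steps are up: C(19,15).

Final answer: C(19,15) = 3876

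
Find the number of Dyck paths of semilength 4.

Total monotonic paths to (4,4): C(8,4) = 70.
Paths that cross above y=x (reflection bijection): C(8,5) = 56.
Valid Dyck paths: 70 - 56.
(Check: C(8,4) - C(8,5) = C(8,4)/5, the Catalan number C_{4}.)

Final answer: C_{4} = 14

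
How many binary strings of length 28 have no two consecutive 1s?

A valid string ends in 0 (append to any length-(n-1) valid string) or in 01 (append to any length-(n-2) valid string), so a(n) = a(n-1) + a(n-2) with a(1)=2, a(2)=3.
Building up term by term: a(1)=2, a(2)=3, a(3)=5, a(4)=8, a(5)=13, a(6)=21, a(7)=34, a(8)=55, a(9)=89, a(10)=144, a(11)=233, a(12)=377, a(13)=610, a(14)=987, a(15)=1597, a(16)=2584, a(17)=4181, a(18)=6765, a(19)=10946, a(20)=17711, a(21)=28657, a(22)=46368, a(23)=75025, a(24)=121393, a(25)=196418, a(26)=317811, a(27)=514229, a(28)=832040.

Final answer: 832040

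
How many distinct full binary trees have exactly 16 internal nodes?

This is a standard Catalan-number count: the answer is C_n. Here n = 16.
C_n = (2n)!/(n!(n+1)!), so C_{16} = 32!/(16! x 17!) = C(32,16)/17 = 601080390/17.

Final answer: C_{16} = 35357670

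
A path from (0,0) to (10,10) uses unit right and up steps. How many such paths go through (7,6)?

Paths (0,0)->(7,6): C(13,6) = 1716.
Paths (7,6)->(10,10): C(7,4) = 35.
By multiplication principle: 1716 x 35.

Final answer: 60060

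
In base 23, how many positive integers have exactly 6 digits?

In base 23, the leading digit has 22 choices (1..22); each of the remaining 5 digits has 23 choices.
Total: 22 x 23^5.

Final answer: 141599546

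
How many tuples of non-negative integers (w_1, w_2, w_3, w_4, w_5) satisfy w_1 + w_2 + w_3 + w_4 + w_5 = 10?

Stars and bars with 10 stars and 4 bars:
C(10+5-1, 5-1) = C(14,4).

Final answer: C(14,4) = 1001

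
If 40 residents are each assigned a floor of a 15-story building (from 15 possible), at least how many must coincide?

There are 15 possible values for floor of a 15-story building. With 40 residents and 15 categories, by pigeonhole: ceiling(40/15).

Final answer: 3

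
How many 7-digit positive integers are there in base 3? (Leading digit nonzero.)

In base 3, the leading digit has 2 choices (1..2); each of the remaining 6 digits has 3 choices.
Total: 2 x 3^6.

Final answer: 1458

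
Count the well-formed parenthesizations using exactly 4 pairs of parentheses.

This is counted by the nth Catalan number C_n. Here n = 4 (pairs).
C_n = C(2n,n) - C(2n,n+1), so C_{4} = C(8,4) - C(8,5) = 70 - 56.

Final answer: C_{4} = 14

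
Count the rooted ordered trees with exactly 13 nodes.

This is a standard Catalan-number count: the answer is C_n. Here n = 13 - 1 = 12.
Using C_0 = 1 and C_(k+1) = C_k x 2(2k+1)/(k+2), build up term by term: C_1=1, C_2=2, C_3=5, C_4=14, C_5=42, C_6=132, C_7=429, C_8=1430, C_9=4862, C_10=16796, C_11=58786, C_12=208012.

Final answer: C_{12} = 208012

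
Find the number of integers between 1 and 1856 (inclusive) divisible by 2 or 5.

Multiples of 2: 928. Multiples of 5: 371. Of both (lcm=10): 185.
By inclusion-exclusion: 928 + 371 - 185.

Final answer: 1114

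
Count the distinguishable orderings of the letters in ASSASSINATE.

Letters (A:3, E:1, I:1, N:1, S:4, T:1). Total letters: 11.
Permutations = 11!/(4! x 3!).

Final answer: 277200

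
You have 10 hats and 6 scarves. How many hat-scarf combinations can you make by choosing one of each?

By the multiplication principle: 10 x 6.

Final answer: 60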